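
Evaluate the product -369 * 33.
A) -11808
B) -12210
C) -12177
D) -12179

-369 * 33 = -12177
C) -12177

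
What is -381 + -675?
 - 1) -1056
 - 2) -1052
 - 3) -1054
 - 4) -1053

-381 + -675 = -1056
1) -1056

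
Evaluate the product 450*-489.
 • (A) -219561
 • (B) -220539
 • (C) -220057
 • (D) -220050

450 * -489 = -220050
D) -220050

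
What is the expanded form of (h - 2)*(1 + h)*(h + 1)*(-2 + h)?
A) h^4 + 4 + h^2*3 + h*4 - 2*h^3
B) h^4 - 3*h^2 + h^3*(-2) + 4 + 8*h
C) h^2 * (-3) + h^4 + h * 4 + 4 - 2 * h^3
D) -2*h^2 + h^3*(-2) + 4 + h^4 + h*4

Expanding (h - 2)*(1 + h)*(h + 1)*(-2 + h):
= h^2 * (-3) + h^4 + h * 4 + 4 - 2 * h^3
C) h^2 * (-3) + h^4 + h * 4 + 4 - 2 * h^3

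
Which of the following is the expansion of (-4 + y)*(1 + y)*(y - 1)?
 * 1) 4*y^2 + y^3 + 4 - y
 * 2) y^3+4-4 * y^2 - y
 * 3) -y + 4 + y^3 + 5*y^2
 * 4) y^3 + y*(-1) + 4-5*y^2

Expanding (-4 + y)*(1 + y)*(y - 1):
= y^3+4-4 * y^2 - y
2) y^3+4-4 * y^2 - y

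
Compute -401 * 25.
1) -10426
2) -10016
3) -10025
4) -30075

-401 * 25 = -10025
3) -10025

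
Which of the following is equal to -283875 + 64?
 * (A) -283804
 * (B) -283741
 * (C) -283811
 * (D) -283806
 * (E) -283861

-283875 + 64 = -283811
C) -283811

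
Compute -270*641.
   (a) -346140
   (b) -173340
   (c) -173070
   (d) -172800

-270 * 641 = -173070
c) -173070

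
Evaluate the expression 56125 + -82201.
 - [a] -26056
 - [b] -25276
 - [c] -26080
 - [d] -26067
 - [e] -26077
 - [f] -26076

56125 + -82201 = -26076
f) -26076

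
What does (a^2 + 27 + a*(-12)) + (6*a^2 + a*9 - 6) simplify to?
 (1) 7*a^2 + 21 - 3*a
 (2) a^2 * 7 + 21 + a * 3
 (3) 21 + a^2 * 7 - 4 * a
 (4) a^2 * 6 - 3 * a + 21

Adding the polynomials and combining like terms:
(a^2 + 27 + a*(-12)) + (6*a^2 + a*9 - 6)
= 7*a^2 + 21 - 3*a
1) 7*a^2 + 21 - 3*a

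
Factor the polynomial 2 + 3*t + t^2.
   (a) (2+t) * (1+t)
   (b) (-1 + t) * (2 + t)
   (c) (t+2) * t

We need to factor 2 + 3*t + t^2.
The factored form is (2+t) * (1+t).
a) (2+t) * (1+t)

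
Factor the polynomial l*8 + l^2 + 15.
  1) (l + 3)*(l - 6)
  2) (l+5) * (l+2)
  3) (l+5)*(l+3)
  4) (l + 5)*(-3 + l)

We need to factor l*8 + l^2 + 15.
The factored form is (l+5)*(l+3).
3) (l+5)*(l+3)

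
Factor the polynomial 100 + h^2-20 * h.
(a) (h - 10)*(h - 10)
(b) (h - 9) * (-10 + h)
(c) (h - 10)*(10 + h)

We need to factor 100 + h^2-20 * h.
The factored form is (h - 10)*(h - 10).
a) (h - 10)*(h - 10)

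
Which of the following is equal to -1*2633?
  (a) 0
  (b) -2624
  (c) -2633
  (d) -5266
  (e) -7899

-1 * 2633 = -2633
c) -2633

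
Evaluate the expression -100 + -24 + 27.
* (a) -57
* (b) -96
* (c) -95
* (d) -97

First: -100 + -24 = -124
Then: -124 + 27 = -97
d) -97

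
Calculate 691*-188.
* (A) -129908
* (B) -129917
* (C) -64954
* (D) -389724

691 * -188 = -129908
A) -129908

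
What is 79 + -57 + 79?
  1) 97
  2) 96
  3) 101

First: 79 + -57 = 22
Then: 22 + 79 = 101
3) 101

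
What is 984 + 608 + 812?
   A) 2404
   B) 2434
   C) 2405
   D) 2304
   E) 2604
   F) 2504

First: 984 + 608 = 1592
Then: 1592 + 812 = 2404
A) 2404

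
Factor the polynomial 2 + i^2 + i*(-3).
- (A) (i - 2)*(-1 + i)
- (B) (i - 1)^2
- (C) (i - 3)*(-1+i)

We need to factor 2 + i^2 + i*(-3).
The factored form is (i - 2)*(-1 + i).
A) (i - 2)*(-1 + i)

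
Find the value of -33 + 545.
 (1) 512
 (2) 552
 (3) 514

-33 + 545 = 512
1) 512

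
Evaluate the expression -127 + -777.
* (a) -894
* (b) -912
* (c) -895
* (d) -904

-127 + -777 = -904
d) -904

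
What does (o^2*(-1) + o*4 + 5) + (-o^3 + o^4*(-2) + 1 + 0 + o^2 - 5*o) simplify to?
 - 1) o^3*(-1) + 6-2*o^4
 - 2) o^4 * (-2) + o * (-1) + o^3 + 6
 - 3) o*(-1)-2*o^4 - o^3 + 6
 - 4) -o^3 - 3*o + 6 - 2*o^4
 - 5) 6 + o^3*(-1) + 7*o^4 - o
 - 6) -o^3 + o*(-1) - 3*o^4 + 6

Adding the polynomials and combining like terms:
(o^2*(-1) + o*4 + 5) + (-o^3 + o^4*(-2) + 1 + 0 + o^2 - 5*o)
= o*(-1)-2*o^4 - o^3 + 6
3) o*(-1)-2*o^4 - o^3 + 6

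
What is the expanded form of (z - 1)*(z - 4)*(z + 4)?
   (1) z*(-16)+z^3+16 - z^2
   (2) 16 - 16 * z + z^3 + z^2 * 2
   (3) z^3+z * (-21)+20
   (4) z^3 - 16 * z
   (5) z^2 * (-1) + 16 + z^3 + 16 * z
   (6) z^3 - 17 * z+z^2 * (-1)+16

Expanding (z - 1)*(z - 4)*(z + 4):
= z*(-16)+z^3+16 - z^2
1) z*(-16)+z^3+16 - z^2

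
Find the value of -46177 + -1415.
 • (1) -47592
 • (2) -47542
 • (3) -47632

-46177 + -1415 = -47592
1) -47592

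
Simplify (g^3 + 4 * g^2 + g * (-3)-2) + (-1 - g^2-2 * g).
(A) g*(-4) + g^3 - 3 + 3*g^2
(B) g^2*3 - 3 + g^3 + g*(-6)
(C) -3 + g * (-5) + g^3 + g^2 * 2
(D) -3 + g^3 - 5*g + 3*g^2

Adding the polynomials and combining like terms:
(g^3 + 4*g^2 + g*(-3) - 2) + (-1 - g^2 - 2*g)
= -3 + g^3 - 5*g + 3*g^2
D) -3 + g^3 - 5*g + 3*g^2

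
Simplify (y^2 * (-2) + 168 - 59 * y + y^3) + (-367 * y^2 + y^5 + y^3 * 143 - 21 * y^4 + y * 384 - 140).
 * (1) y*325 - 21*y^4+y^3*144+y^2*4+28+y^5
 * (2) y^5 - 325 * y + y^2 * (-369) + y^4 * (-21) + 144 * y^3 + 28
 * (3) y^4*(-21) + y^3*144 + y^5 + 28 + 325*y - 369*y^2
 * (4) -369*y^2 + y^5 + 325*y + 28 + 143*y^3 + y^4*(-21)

Adding the polynomials and combining like terms:
(y^2*(-2) + 168 - 59*y + y^3) + (-367*y^2 + y^5 + y^3*143 - 21*y^4 + y*384 - 140)
= y^4*(-21) + y^3*144 + y^5 + 28 + 325*y - 369*y^2
3) y^4*(-21) + y^3*144 + y^5 + 28 + 325*y - 369*y^2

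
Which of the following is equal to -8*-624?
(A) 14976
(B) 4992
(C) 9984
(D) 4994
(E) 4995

-8 * -624 = 4992
B) 4992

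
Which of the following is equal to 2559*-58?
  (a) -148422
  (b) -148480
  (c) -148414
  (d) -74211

2559 * -58 = -148422
a) -148422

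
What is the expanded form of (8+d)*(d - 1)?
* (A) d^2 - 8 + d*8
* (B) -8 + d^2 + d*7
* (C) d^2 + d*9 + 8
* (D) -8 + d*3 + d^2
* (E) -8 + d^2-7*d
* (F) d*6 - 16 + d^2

Expanding (8+d)*(d - 1):
= -8 + d^2 + d*7
B) -8 + d^2 + d*7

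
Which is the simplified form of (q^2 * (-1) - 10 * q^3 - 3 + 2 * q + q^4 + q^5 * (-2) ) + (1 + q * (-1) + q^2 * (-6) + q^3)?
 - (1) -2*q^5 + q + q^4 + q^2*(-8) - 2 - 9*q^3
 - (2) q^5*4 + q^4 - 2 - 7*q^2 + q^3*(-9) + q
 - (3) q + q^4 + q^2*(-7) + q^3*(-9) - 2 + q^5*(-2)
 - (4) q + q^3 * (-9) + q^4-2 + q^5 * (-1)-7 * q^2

Adding the polynomials and combining like terms:
(q^2*(-1) - 10*q^3 - 3 + 2*q + q^4 + q^5*(-2)) + (1 + q*(-1) + q^2*(-6) + q^3)
= q + q^4 + q^2*(-7) + q^3*(-9) - 2 + q^5*(-2)
3) q + q^4 + q^2*(-7) + q^3*(-9) - 2 + q^5*(-2)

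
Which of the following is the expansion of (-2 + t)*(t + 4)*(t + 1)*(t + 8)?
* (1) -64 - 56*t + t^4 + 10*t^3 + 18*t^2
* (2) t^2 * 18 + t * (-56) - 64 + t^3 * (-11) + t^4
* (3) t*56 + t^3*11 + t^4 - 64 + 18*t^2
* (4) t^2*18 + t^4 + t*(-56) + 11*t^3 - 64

Expanding (-2 + t)*(t + 4)*(t + 1)*(t + 8):
= t^2*18 + t^4 + t*(-56) + 11*t^3 - 64
4) t^2*18 + t^4 + t*(-56) + 11*t^3 - 64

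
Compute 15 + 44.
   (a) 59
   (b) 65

15 + 44 = 59
a) 59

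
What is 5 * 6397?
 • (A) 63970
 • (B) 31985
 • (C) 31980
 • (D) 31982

5 * 6397 = 31985
B) 31985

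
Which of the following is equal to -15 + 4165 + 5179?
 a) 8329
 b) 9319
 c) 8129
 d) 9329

First: -15 + 4165 = 4150
Then: 4150 + 5179 = 9329
d) 9329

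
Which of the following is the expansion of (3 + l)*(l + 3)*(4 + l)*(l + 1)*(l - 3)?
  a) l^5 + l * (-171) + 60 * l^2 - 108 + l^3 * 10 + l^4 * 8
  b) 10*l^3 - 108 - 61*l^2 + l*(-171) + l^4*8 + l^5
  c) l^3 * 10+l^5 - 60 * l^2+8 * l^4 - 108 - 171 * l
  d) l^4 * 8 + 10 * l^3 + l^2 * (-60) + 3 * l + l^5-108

Expanding (3 + l)*(l + 3)*(4 + l)*(l + 1)*(l - 3):
= l^3 * 10+l^5 - 60 * l^2+8 * l^4 - 108 - 171 * l
c) l^3 * 10+l^5 - 60 * l^2+8 * l^4 - 108 - 171 * l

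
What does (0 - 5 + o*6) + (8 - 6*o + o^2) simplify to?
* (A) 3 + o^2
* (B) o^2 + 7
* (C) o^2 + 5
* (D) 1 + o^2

Adding the polynomials and combining like terms:
(0 - 5 + o*6) + (8 - 6*o + o^2)
= 3 + o^2
A) 3 + o^2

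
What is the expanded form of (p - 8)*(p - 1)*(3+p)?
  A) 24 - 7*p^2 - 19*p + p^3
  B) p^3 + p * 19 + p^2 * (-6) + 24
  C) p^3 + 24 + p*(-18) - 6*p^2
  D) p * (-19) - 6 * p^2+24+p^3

Expanding (p - 8)*(p - 1)*(3+p):
= p * (-19) - 6 * p^2+24+p^3
D) p * (-19) - 6 * p^2+24+p^3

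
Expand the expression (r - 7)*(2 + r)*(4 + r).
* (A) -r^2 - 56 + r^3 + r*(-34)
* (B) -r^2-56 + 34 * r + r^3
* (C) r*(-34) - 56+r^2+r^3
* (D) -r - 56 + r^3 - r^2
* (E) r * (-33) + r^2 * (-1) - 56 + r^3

Expanding (r - 7)*(2 + r)*(4 + r):
= -r^2 - 56 + r^3 + r*(-34)
A) -r^2 - 56 + r^3 + r*(-34)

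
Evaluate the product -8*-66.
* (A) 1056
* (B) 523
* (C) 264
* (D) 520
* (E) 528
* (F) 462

-8 * -66 = 528
E) 528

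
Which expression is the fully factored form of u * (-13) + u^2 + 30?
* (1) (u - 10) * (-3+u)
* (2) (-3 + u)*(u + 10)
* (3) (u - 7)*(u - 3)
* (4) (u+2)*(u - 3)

We need to factor u * (-13) + u^2 + 30.
The factored form is (u - 10) * (-3+u).
1) (u - 10) * (-3+u)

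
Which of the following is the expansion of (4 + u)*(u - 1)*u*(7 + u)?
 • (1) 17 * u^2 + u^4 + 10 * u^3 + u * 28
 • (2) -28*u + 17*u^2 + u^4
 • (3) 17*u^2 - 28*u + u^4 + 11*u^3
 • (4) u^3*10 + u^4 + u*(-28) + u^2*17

Expanding (4 + u)*(u - 1)*u*(7 + u):
= u^3*10 + u^4 + u*(-28) + u^2*17
4) u^3*10 + u^4 + u*(-28) + u^2*17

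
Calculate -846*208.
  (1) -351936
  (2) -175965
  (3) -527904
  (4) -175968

-846 * 208 = -175968
4) -175968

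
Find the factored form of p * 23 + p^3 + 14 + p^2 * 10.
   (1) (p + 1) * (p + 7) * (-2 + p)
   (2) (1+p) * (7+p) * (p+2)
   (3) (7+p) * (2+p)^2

We need to factor p * 23 + p^3 + 14 + p^2 * 10.
The factored form is (1+p) * (7+p) * (p+2).
2) (1+p) * (7+p) * (p+2)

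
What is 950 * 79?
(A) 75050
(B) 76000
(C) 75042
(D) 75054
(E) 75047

950 * 79 = 75050
A) 75050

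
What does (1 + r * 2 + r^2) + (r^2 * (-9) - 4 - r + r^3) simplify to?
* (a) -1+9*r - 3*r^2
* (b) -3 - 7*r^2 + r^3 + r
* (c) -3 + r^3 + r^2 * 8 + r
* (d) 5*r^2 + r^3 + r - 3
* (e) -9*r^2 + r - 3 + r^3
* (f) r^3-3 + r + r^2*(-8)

Adding the polynomials and combining like terms:
(1 + r*2 + r^2) + (r^2*(-9) - 4 - r + r^3)
= r^3-3 + r + r^2*(-8)
f) r^3-3 + r + r^2*(-8)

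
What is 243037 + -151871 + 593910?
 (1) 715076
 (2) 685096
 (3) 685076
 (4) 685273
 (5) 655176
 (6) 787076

First: 243037 + -151871 = 91166
Then: 91166 + 593910 = 685076
3) 685076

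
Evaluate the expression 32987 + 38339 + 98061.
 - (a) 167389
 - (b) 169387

First: 32987 + 38339 = 71326
Then: 71326 + 98061 = 169387
b) 169387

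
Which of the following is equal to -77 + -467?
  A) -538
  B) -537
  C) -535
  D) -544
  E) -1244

-77 + -467 = -544
D) -544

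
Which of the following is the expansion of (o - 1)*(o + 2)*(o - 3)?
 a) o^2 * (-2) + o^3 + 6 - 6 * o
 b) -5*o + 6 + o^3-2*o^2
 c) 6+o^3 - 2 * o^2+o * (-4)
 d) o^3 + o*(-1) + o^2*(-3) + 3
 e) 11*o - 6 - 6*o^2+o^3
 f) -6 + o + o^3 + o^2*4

Expanding (o - 1)*(o + 2)*(o - 3):
= -5*o + 6 + o^3-2*o^2
b) -5*o + 6 + o^3-2*o^2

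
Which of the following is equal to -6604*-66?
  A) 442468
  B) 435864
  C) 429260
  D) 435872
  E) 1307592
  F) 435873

-6604 * -66 = 435864
B) 435864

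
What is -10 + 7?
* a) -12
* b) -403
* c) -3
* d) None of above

-10 + 7 = -3
c) -3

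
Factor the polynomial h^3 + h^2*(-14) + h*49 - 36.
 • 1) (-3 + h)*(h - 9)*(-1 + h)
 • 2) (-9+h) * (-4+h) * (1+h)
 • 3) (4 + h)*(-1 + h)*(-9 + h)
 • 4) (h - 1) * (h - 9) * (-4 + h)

We need to factor h^3 + h^2*(-14) + h*49 - 36.
The factored form is (h - 1) * (h - 9) * (-4 + h).
4) (h - 1) * (h - 9) * (-4 + h)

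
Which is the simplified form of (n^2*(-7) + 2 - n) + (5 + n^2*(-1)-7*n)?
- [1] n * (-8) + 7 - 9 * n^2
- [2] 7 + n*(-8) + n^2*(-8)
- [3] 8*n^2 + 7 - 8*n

Adding the polynomials and combining like terms:
(n^2*(-7) + 2 - n) + (5 + n^2*(-1) - 7*n)
= 7 + n*(-8) + n^2*(-8)
2) 7 + n*(-8) + n^2*(-8)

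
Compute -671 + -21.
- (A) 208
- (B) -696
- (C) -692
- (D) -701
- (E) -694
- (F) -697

-671 + -21 = -692
C) -692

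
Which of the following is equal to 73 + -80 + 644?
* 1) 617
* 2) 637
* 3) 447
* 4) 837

First: 73 + -80 = -7
Then: -7 + 644 = 637
2) 637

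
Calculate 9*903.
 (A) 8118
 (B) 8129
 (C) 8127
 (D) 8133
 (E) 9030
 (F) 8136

9 * 903 = 8127
C) 8127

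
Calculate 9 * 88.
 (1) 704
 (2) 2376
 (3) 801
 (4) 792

9 * 88 = 792
4) 792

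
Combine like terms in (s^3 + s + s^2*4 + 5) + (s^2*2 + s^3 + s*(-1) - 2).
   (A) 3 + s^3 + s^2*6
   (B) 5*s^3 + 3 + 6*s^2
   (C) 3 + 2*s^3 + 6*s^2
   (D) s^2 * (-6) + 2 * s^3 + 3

Adding the polynomials and combining like terms:
(s^3 + s + s^2*4 + 5) + (s^2*2 + s^3 + s*(-1) - 2)
= 3 + 2*s^3 + 6*s^2
C) 3 + 2*s^3 + 6*s^2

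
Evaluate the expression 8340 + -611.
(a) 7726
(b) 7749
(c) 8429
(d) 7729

8340 + -611 = 7729
d) 7729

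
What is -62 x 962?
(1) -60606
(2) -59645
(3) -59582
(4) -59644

-62 * 962 = -59644
4) -59644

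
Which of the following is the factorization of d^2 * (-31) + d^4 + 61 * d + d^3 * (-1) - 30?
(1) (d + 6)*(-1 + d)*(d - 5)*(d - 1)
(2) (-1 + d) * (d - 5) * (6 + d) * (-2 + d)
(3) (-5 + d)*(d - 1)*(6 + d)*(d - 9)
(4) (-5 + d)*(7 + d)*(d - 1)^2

We need to factor d^2 * (-31) + d^4 + 61 * d + d^3 * (-1) - 30.
The factored form is (d + 6)*(-1 + d)*(d - 5)*(d - 1).
1) (d + 6)*(-1 + d)*(d - 5)*(d - 1)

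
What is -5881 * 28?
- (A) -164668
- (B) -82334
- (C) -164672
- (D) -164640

-5881 * 28 = -164668
A) -164668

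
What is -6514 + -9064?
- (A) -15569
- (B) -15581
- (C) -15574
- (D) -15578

-6514 + -9064 = -15578
D) -15578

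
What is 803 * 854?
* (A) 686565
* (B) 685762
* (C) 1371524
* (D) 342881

803 * 854 = 685762
B) 685762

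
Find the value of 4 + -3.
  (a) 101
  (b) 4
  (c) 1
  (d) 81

4 + -3 = 1
c) 1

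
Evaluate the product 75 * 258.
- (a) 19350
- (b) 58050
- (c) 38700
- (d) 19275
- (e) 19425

75 * 258 = 19350
a) 19350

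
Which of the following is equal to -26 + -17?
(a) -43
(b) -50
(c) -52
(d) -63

-26 + -17 = -43
a) -43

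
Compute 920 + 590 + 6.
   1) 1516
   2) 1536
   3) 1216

First: 920 + 590 = 1510
Then: 1510 + 6 = 1516
1) 1516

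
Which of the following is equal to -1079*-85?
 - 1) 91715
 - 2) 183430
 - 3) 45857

-1079 * -85 = 91715
1) 91715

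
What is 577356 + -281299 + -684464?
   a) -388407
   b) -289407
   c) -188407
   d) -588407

First: 577356 + -281299 = 296057
Then: 296057 + -684464 = -388407
a) -388407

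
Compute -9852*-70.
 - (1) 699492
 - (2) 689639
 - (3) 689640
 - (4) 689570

-9852 * -70 = 689640
3) 689640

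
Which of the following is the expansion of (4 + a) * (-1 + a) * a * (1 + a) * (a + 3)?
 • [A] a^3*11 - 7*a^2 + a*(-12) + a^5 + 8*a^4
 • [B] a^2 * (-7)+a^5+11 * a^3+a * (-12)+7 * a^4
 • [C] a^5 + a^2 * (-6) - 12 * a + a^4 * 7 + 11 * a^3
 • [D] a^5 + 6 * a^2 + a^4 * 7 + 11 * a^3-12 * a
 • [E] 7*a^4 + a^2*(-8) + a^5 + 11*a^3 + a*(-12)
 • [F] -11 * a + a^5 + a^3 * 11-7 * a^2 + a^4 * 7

Expanding (4 + a) * (-1 + a) * a * (1 + a) * (a + 3):
= a^2 * (-7)+a^5+11 * a^3+a * (-12)+7 * a^4
B) a^2 * (-7)+a^5+11 * a^3+a * (-12)+7 * a^4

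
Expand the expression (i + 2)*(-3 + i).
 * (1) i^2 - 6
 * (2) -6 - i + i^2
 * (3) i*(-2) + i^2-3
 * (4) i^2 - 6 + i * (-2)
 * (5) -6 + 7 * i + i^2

Expanding (i + 2)*(-3 + i):
= -6 - i + i^2
2) -6 - i + i^2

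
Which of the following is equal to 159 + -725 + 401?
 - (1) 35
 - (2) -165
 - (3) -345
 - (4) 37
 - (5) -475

First: 159 + -725 = -566
Then: -566 + 401 = -165
2) -165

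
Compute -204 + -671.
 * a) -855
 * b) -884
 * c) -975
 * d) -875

-204 + -671 = -875
d) -875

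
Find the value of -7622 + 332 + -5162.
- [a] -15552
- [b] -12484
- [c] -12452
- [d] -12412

First: -7622 + 332 = -7290
Then: -7290 + -5162 = -12452
c) -12452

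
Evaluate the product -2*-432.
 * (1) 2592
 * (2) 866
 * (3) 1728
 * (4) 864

-2 * -432 = 864
4) 864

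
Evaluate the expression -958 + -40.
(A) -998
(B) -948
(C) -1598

-958 + -40 = -998
A) -998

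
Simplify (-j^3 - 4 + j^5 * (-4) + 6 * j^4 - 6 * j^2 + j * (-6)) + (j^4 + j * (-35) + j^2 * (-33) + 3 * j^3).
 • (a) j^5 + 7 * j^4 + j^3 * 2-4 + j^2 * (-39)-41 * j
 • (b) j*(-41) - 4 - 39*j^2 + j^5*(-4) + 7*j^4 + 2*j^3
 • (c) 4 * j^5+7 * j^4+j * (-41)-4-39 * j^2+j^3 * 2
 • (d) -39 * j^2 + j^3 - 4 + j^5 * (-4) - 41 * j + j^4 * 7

Adding the polynomials and combining like terms:
(-j^3 - 4 + j^5*(-4) + 6*j^4 - 6*j^2 + j*(-6)) + (j^4 + j*(-35) + j^2*(-33) + 3*j^3)
= j*(-41) - 4 - 39*j^2 + j^5*(-4) + 7*j^4 + 2*j^3
b) j*(-41) - 4 - 39*j^2 + j^5*(-4) + 7*j^4 + 2*j^3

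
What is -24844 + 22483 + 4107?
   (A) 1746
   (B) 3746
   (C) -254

First: -24844 + 22483 = -2361
Then: -2361 + 4107 = 1746
A) 1746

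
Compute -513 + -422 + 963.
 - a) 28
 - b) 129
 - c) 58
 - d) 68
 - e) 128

First: -513 + -422 = -935
Then: -935 + 963 = 28
a) 28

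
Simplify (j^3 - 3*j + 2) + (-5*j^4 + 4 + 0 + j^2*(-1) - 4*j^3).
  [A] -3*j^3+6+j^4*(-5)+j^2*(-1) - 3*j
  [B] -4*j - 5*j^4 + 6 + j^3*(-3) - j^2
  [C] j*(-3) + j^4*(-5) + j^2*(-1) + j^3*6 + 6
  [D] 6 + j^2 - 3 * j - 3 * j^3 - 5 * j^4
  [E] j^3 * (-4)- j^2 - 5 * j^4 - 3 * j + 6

Adding the polynomials and combining like terms:
(j^3 - 3*j + 2) + (-5*j^4 + 4 + 0 + j^2*(-1) - 4*j^3)
= -3*j^3+6+j^4*(-5)+j^2*(-1) - 3*j
A) -3*j^3+6+j^4*(-5)+j^2*(-1) - 3*j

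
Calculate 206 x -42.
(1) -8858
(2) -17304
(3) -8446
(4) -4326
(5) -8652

206 * -42 = -8652
5) -8652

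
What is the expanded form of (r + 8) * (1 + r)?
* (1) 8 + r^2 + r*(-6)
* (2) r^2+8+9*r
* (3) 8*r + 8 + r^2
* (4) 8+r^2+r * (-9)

Expanding (r + 8) * (1 + r):
= r^2+8+9*r
2) r^2+8+9*r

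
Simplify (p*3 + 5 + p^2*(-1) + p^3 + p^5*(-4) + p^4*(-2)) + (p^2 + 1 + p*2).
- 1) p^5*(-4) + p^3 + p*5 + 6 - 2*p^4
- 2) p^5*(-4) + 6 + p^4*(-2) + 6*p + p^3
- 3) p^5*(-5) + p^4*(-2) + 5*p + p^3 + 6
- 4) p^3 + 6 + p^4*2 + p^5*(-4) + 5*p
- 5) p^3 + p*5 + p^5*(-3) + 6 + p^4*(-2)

Adding the polynomials and combining like terms:
(p*3 + 5 + p^2*(-1) + p^3 + p^5*(-4) + p^4*(-2)) + (p^2 + 1 + p*2)
= p^5*(-4) + p^3 + p*5 + 6 - 2*p^4
1) p^5*(-4) + p^3 + p*5 + 6 - 2*p^4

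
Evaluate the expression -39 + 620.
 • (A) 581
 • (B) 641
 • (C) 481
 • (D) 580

-39 + 620 = 581
A) 581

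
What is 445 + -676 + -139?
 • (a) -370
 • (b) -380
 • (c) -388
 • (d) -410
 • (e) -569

First: 445 + -676 = -231
Then: -231 + -139 = -370
a) -370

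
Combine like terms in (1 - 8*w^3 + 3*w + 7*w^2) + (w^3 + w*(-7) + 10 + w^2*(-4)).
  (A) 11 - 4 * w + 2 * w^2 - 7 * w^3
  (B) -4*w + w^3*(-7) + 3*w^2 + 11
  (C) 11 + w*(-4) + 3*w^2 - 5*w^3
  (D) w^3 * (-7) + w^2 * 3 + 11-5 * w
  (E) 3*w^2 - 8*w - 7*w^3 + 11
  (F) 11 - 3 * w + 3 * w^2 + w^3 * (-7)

Adding the polynomials and combining like terms:
(1 - 8*w^3 + 3*w + 7*w^2) + (w^3 + w*(-7) + 10 + w^2*(-4))
= -4*w + w^3*(-7) + 3*w^2 + 11
B) -4*w + w^3*(-7) + 3*w^2 + 11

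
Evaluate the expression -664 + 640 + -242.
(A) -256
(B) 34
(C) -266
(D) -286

First: -664 + 640 = -24
Then: -24 + -242 = -266
C) -266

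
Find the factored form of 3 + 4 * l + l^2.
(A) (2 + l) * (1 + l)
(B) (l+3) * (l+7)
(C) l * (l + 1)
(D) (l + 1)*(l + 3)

We need to factor 3 + 4 * l + l^2.
The factored form is (l + 1)*(l + 3).
D) (l + 1)*(l + 3)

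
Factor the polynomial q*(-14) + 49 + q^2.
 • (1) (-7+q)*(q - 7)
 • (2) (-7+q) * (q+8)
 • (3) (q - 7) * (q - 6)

We need to factor q*(-14) + 49 + q^2.
The factored form is (-7+q)*(q - 7).
1) (-7+q)*(q - 7)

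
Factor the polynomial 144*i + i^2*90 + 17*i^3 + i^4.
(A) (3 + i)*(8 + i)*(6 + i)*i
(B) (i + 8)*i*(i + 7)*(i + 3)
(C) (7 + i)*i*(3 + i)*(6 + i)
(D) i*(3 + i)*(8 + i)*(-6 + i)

We need to factor 144*i + i^2*90 + 17*i^3 + i^4.
The factored form is (3 + i)*(8 + i)*(6 + i)*i.
A) (3 + i)*(8 + i)*(6 + i)*i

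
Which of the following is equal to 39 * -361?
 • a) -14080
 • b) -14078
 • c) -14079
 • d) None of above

39 * -361 = -14079
c) -14079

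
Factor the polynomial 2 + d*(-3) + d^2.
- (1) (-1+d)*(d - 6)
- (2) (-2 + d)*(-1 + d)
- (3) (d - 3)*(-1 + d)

We need to factor 2 + d*(-3) + d^2.
The factored form is (-2 + d)*(-1 + d).
2) (-2 + d)*(-1 + d)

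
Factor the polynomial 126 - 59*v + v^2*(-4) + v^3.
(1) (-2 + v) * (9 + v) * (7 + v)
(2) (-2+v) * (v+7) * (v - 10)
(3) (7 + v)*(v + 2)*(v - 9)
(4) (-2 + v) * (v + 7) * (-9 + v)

We need to factor 126 - 59*v + v^2*(-4) + v^3.
The factored form is (-2 + v) * (v + 7) * (-9 + v).
4) (-2 + v) * (v + 7) * (-9 + v)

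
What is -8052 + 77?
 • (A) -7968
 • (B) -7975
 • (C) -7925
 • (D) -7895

-8052 + 77 = -7975
B) -7975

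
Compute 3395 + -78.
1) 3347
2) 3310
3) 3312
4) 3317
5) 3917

3395 + -78 = 3317
4) 3317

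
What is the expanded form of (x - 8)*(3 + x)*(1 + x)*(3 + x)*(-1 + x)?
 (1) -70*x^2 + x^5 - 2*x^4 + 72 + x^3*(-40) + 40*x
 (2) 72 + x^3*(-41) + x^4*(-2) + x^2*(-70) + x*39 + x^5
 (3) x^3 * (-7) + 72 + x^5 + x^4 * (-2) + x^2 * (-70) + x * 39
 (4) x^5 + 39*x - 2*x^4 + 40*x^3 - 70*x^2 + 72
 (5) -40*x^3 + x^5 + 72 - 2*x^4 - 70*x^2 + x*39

Expanding (x - 8)*(3 + x)*(1 + x)*(3 + x)*(-1 + x):
= -40*x^3 + x^5 + 72 - 2*x^4 - 70*x^2 + x*39
5) -40*x^3 + x^5 + 72 - 2*x^4 - 70*x^2 + x*39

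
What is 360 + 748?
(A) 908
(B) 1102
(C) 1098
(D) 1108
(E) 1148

360 + 748 = 1108
D) 1108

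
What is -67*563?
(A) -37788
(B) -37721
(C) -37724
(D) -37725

-67 * 563 = -37721
B) -37721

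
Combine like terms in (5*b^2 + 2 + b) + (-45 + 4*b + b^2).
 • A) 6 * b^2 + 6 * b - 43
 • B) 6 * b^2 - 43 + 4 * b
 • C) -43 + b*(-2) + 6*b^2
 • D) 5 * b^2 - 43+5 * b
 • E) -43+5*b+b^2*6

Adding the polynomials and combining like terms:
(5*b^2 + 2 + b) + (-45 + 4*b + b^2)
= -43+5*b+b^2*6
E) -43+5*b+b^2*6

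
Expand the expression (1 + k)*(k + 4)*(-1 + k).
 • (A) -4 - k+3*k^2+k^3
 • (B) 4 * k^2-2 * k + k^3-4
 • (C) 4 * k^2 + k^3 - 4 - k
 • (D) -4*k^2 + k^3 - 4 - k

Expanding (1 + k)*(k + 4)*(-1 + k):
= 4 * k^2 + k^3 - 4 - k
C) 4 * k^2 + k^3 - 4 - k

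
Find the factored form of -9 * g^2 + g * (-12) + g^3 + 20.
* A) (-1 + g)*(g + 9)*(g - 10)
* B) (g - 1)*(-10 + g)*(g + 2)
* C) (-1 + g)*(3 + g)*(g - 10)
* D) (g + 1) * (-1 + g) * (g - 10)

We need to factor -9 * g^2 + g * (-12) + g^3 + 20.
The factored form is (g - 1)*(-10 + g)*(g + 2).
B) (g - 1)*(-10 + g)*(g + 2)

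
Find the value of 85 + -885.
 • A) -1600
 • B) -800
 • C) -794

85 + -885 = -800
B) -800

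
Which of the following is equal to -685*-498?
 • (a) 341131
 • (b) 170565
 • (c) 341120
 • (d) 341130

-685 * -498 = 341130
d) 341130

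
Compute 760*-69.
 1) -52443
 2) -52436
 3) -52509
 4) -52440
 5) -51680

760 * -69 = -52440
4) -52440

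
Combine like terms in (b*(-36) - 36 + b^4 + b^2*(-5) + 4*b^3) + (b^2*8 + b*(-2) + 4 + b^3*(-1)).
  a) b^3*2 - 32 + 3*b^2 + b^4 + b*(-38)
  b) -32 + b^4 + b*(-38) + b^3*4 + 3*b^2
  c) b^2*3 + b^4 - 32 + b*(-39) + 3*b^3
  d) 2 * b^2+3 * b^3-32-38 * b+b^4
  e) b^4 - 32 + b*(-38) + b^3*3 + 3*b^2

Adding the polynomials and combining like terms:
(b*(-36) - 36 + b^4 + b^2*(-5) + 4*b^3) + (b^2*8 + b*(-2) + 4 + b^3*(-1))
= b^4 - 32 + b*(-38) + b^3*3 + 3*b^2
e) b^4 - 32 + b*(-38) + b^3*3 + 3*b^2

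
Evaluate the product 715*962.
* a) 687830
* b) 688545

715 * 962 = 687830
a) 687830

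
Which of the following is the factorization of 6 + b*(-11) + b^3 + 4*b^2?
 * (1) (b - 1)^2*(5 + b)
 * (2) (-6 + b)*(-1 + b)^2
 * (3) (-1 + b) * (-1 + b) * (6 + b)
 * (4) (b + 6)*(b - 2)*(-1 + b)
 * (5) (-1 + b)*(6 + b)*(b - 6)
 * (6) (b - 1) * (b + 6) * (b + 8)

We need to factor 6 + b*(-11) + b^3 + 4*b^2.
The factored form is (-1 + b) * (-1 + b) * (6 + b).
3) (-1 + b) * (-1 + b) * (6 + b)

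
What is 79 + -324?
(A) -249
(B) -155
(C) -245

79 + -324 = -245
C) -245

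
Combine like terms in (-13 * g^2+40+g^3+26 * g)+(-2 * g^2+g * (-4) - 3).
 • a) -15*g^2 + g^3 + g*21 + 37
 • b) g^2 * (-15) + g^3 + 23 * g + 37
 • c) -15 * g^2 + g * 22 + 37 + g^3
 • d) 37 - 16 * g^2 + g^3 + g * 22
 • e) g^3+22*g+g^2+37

Adding the polynomials and combining like terms:
(-13*g^2 + 40 + g^3 + 26*g) + (-2*g^2 + g*(-4) - 3)
= -15 * g^2 + g * 22 + 37 + g^3
c) -15 * g^2 + g * 22 + 37 + g^3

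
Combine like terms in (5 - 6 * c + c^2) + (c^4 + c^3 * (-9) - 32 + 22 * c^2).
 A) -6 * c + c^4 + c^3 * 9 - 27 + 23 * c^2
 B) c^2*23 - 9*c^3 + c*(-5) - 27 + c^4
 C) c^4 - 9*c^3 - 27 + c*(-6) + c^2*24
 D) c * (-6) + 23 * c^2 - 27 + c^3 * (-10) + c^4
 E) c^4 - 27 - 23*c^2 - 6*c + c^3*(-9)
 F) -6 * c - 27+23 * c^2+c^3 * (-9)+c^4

Adding the polynomials and combining like terms:
(5 - 6*c + c^2) + (c^4 + c^3*(-9) - 32 + 22*c^2)
= -6 * c - 27+23 * c^2+c^3 * (-9)+c^4
F) -6 * c - 27+23 * c^2+c^3 * (-9)+c^4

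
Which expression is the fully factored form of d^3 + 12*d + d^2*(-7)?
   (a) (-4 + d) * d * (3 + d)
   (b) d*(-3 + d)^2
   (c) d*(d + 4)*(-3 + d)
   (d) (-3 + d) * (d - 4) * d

We need to factor d^3 + 12*d + d^2*(-7).
The factored form is (-3 + d) * (d - 4) * d.
d) (-3 + d) * (d - 4) * d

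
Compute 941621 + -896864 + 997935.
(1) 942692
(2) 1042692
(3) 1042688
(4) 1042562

First: 941621 + -896864 = 44757
Then: 44757 + 997935 = 1042692
2) 1042692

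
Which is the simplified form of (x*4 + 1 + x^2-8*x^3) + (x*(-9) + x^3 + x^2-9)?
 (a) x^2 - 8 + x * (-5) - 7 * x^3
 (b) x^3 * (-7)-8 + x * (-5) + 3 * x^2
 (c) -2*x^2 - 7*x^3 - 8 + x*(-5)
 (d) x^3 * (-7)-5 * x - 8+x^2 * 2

Adding the polynomials and combining like terms:
(x*4 + 1 + x^2 - 8*x^3) + (x*(-9) + x^3 + x^2 - 9)
= x^3 * (-7)-5 * x - 8+x^2 * 2
d) x^3 * (-7)-5 * x - 8+x^2 * 2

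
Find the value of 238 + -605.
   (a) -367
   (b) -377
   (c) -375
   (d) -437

238 + -605 = -367
a) -367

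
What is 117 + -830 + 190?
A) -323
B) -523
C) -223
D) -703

First: 117 + -830 = -713
Then: -713 + 190 = -523
B) -523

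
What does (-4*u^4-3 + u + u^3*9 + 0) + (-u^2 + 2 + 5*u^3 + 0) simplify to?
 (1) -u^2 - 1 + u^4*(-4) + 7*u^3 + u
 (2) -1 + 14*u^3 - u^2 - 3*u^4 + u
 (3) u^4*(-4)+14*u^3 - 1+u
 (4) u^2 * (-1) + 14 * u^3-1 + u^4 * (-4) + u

Adding the polynomials and combining like terms:
(-4*u^4 - 3 + u + u^3*9 + 0) + (-u^2 + 2 + 5*u^3 + 0)
= u^2 * (-1) + 14 * u^3-1 + u^4 * (-4) + u
4) u^2 * (-1) + 14 * u^3-1 + u^4 * (-4) + u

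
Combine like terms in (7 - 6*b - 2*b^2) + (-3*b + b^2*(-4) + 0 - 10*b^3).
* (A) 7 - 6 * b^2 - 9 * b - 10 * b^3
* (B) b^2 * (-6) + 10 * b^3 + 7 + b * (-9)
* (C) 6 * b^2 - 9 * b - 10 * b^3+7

Adding the polynomials and combining like terms:
(7 - 6*b - 2*b^2) + (-3*b + b^2*(-4) + 0 - 10*b^3)
= 7 - 6 * b^2 - 9 * b - 10 * b^3
A) 7 - 6 * b^2 - 9 * b - 10 * b^3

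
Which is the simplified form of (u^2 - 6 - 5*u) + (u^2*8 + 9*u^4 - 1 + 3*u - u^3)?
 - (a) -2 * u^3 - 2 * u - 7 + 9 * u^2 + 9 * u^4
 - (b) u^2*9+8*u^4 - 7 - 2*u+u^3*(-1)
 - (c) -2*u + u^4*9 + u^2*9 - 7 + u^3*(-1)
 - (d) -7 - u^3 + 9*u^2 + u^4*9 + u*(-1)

Adding the polynomials and combining like terms:
(u^2 - 6 - 5*u) + (u^2*8 + 9*u^4 - 1 + 3*u - u^3)
= -2*u + u^4*9 + u^2*9 - 7 + u^3*(-1)
c) -2*u + u^4*9 + u^2*9 - 7 + u^3*(-1)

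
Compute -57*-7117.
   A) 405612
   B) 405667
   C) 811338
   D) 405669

-57 * -7117 = 405669
D) 405669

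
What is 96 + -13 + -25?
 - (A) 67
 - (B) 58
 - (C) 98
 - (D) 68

First: 96 + -13 = 83
Then: 83 + -25 = 58
B) 58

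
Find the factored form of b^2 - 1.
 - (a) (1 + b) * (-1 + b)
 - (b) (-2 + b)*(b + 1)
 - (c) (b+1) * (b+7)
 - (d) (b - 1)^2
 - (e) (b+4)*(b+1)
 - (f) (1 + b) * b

We need to factor b^2 - 1.
The factored form is (1 + b) * (-1 + b).
a) (1 + b) * (-1 + b)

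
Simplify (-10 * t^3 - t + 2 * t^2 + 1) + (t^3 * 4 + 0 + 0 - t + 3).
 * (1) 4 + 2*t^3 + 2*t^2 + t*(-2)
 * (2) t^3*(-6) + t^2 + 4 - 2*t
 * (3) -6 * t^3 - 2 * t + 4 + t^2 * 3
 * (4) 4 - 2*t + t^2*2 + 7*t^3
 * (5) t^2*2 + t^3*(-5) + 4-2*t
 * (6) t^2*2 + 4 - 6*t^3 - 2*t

Adding the polynomials and combining like terms:
(-10*t^3 - t + 2*t^2 + 1) + (t^3*4 + 0 + 0 - t + 3)
= t^2*2 + 4 - 6*t^3 - 2*t
6) t^2*2 + 4 - 6*t^3 - 2*t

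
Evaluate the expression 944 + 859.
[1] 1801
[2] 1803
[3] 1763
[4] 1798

944 + 859 = 1803
2) 1803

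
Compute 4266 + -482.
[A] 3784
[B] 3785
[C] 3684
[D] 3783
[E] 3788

4266 + -482 = 3784
A) 3784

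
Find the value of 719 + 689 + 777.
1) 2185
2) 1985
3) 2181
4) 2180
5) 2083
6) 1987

First: 719 + 689 = 1408
Then: 1408 + 777 = 2185
1) 2185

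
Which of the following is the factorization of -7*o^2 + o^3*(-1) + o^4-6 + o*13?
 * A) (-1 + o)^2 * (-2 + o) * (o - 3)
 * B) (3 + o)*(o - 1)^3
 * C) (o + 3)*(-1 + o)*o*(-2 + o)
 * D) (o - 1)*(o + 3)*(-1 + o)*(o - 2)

We need to factor -7*o^2 + o^3*(-1) + o^4-6 + o*13.
The factored form is (o - 1)*(o + 3)*(-1 + o)*(o - 2).
D) (o - 1)*(o + 3)*(-1 + o)*(o - 2)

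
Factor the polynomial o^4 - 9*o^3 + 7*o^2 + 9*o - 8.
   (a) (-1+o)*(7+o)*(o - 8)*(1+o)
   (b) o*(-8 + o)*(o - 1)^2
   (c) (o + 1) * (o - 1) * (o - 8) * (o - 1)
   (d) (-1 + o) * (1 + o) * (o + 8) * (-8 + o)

We need to factor o^4 - 9*o^3 + 7*o^2 + 9*o - 8.
The factored form is (o + 1) * (o - 1) * (o - 8) * (o - 1).
c) (o + 1) * (o - 1) * (o - 8) * (o - 1)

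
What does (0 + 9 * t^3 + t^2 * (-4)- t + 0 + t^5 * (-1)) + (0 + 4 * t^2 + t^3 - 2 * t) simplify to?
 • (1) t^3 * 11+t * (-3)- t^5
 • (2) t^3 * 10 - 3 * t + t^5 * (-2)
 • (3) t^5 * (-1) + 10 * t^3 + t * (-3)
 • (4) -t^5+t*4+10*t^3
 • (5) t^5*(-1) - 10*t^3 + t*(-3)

Adding the polynomials and combining like terms:
(0 + 9*t^3 + t^2*(-4) - t + 0 + t^5*(-1)) + (0 + 4*t^2 + t^3 - 2*t)
= t^5 * (-1) + 10 * t^3 + t * (-3)
3) t^5 * (-1) + 10 * t^3 + t * (-3)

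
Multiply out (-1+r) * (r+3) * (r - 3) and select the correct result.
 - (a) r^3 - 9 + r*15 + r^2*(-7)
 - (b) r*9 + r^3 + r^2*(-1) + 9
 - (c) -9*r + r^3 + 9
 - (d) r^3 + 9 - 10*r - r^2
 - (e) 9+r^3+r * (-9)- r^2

Expanding (-1+r) * (r+3) * (r - 3):
= 9+r^3+r * (-9)- r^2
e) 9+r^3+r * (-9)- r^2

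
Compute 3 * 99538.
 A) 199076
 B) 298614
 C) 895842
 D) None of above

3 * 99538 = 298614
B) 298614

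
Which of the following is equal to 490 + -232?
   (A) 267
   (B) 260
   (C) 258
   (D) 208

490 + -232 = 258
C) 258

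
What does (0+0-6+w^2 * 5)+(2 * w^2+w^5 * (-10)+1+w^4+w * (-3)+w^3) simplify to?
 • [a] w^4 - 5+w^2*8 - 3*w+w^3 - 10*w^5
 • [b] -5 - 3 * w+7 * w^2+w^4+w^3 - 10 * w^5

Adding the polynomials and combining like terms:
(0 + 0 - 6 + w^2*5) + (2*w^2 + w^5*(-10) + 1 + w^4 + w*(-3) + w^3)
= -5 - 3 * w+7 * w^2+w^4+w^3 - 10 * w^5
b) -5 - 3 * w+7 * w^2+w^4+w^3 - 10 * w^5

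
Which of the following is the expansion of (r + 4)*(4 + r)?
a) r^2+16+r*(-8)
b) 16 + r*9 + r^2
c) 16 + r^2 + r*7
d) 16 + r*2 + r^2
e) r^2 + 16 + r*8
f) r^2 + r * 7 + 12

Expanding (r + 4)*(4 + r):
= r^2 + 16 + r*8
e) r^2 + 16 + r*8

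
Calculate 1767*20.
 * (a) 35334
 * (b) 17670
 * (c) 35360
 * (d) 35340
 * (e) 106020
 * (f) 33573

1767 * 20 = 35340
d) 35340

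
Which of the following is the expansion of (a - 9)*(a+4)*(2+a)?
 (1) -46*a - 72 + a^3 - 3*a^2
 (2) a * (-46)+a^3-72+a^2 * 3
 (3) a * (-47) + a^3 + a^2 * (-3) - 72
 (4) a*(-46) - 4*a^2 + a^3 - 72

Expanding (a - 9)*(a+4)*(2+a):
= -46*a - 72 + a^3 - 3*a^2
1) -46*a - 72 + a^3 - 3*a^2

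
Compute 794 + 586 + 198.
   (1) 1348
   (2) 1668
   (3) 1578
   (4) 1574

First: 794 + 586 = 1380
Then: 1380 + 198 = 1578
3) 1578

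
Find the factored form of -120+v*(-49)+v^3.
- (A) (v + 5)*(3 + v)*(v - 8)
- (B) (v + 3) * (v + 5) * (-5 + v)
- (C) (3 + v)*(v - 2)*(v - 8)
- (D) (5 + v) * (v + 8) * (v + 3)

We need to factor -120+v*(-49)+v^3.
The factored form is (v + 5)*(3 + v)*(v - 8).
A) (v + 5)*(3 + v)*(v - 8)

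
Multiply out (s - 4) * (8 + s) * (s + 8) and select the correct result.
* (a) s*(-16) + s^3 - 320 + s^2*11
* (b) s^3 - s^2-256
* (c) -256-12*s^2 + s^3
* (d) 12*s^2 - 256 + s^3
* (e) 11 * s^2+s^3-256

Expanding (s - 4) * (8 + s) * (s + 8):
= 12*s^2 - 256 + s^3
d) 12*s^2 - 256 + s^3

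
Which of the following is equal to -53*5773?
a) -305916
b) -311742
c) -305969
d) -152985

-53 * 5773 = -305969
c) -305969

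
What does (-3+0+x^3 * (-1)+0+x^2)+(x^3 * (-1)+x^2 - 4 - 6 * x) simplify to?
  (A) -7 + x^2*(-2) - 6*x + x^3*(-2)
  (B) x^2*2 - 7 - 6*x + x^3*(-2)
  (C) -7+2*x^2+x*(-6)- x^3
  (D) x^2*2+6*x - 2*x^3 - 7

Adding the polynomials and combining like terms:
(-3 + 0 + x^3*(-1) + 0 + x^2) + (x^3*(-1) + x^2 - 4 - 6*x)
= x^2*2 - 7 - 6*x + x^3*(-2)
B) x^2*2 - 7 - 6*x + x^3*(-2)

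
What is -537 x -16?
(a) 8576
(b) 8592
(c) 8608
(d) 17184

-537 * -16 = 8592
b) 8592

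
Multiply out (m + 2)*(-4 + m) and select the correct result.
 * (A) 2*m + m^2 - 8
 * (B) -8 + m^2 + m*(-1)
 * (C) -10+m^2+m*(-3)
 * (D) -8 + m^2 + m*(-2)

Expanding (m + 2)*(-4 + m):
= -8 + m^2 + m*(-2)
D) -8 + m^2 + m*(-2)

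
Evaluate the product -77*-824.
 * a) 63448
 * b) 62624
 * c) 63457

-77 * -824 = 63448
a) 63448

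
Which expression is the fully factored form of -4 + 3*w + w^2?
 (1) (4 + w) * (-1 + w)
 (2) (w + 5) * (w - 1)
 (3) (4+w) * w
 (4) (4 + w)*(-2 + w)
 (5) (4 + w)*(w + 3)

We need to factor -4 + 3*w + w^2.
The factored form is (4 + w) * (-1 + w).
1) (4 + w) * (-1 + w)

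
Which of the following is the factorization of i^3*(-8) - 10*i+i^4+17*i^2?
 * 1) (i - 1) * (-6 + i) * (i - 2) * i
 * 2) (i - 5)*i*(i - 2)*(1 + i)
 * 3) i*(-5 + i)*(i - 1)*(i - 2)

We need to factor i^3*(-8) - 10*i+i^4+17*i^2.
The factored form is i*(-5 + i)*(i - 1)*(i - 2).
3) i*(-5 + i)*(i - 1)*(i - 2)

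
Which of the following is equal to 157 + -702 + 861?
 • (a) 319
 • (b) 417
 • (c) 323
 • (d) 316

First: 157 + -702 = -545
Then: -545 + 861 = 316
d) 316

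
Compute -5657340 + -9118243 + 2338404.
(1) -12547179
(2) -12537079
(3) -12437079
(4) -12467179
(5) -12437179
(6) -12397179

First: -5657340 + -9118243 = -14775583
Then: -14775583 + 2338404 = -12437179
5) -12437179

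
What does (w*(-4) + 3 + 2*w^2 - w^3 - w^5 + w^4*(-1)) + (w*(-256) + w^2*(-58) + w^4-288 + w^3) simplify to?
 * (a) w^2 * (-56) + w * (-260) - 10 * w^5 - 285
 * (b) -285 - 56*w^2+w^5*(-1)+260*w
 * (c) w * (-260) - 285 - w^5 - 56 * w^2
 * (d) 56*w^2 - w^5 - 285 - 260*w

Adding the polynomials and combining like terms:
(w*(-4) + 3 + 2*w^2 - w^3 - w^5 + w^4*(-1)) + (w*(-256) + w^2*(-58) + w^4 - 288 + w^3)
= w * (-260) - 285 - w^5 - 56 * w^2
c) w * (-260) - 285 - w^5 - 56 * w^2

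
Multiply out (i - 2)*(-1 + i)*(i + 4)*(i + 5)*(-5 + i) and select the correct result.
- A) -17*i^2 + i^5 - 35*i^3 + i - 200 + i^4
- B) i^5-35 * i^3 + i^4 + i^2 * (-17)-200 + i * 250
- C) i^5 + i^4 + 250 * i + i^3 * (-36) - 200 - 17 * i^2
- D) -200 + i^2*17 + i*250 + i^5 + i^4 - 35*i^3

Expanding (i - 2)*(-1 + i)*(i + 4)*(i + 5)*(-5 + i):
= i^5-35 * i^3 + i^4 + i^2 * (-17)-200 + i * 250
B) i^5-35 * i^3 + i^4 + i^2 * (-17)-200 + i * 250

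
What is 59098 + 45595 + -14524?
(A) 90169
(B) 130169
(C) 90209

First: 59098 + 45595 = 104693
Then: 104693 + -14524 = 90169
A) 90169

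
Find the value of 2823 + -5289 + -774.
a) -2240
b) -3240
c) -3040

First: 2823 + -5289 = -2466
Then: -2466 + -774 = -3240
b) -3240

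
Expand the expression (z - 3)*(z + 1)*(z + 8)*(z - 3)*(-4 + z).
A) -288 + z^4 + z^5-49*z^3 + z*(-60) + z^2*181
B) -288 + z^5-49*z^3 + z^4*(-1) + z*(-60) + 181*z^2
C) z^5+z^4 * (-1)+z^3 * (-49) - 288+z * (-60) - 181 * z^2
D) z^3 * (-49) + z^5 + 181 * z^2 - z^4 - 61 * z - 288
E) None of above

Expanding (z - 3)*(z + 1)*(z + 8)*(z - 3)*(-4 + z):
= -288 + z^5-49*z^3 + z^4*(-1) + z*(-60) + 181*z^2
B) -288 + z^5-49*z^3 + z^4*(-1) + z*(-60) + 181*z^2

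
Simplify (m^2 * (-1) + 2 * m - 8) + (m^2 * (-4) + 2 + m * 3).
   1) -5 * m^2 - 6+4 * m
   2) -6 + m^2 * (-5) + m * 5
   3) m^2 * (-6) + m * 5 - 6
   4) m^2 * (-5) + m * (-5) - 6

Adding the polynomials and combining like terms:
(m^2*(-1) + 2*m - 8) + (m^2*(-4) + 2 + m*3)
= -6 + m^2 * (-5) + m * 5
2) -6 + m^2 * (-5) + m * 5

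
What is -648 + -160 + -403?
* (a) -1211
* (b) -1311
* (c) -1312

First: -648 + -160 = -808
Then: -808 + -403 = -1211
a) -1211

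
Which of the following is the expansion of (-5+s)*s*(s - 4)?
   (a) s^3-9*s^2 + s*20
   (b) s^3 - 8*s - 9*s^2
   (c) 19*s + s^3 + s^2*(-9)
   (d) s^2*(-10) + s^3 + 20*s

Expanding (-5+s)*s*(s - 4):
= s^3-9*s^2 + s*20
a) s^3-9*s^2 + s*20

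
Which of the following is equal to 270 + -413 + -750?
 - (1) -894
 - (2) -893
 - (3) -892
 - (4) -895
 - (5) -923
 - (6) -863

First: 270 + -413 = -143
Then: -143 + -750 = -893
2) -893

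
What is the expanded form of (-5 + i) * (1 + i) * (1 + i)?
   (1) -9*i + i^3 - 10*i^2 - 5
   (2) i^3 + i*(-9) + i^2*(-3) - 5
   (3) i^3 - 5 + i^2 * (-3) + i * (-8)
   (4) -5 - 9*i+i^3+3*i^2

Expanding (-5 + i) * (1 + i) * (1 + i):
= i^3 + i*(-9) + i^2*(-3) - 5
2) i^3 + i*(-9) + i^2*(-3) - 5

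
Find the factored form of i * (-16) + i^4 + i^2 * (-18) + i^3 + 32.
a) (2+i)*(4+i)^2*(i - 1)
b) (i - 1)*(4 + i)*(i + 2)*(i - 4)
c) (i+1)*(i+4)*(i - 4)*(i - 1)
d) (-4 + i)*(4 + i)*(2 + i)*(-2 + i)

We need to factor i * (-16) + i^4 + i^2 * (-18) + i^3 + 32.
The factored form is (i - 1)*(4 + i)*(i + 2)*(i - 4).
b) (i - 1)*(4 + i)*(i + 2)*(i - 4)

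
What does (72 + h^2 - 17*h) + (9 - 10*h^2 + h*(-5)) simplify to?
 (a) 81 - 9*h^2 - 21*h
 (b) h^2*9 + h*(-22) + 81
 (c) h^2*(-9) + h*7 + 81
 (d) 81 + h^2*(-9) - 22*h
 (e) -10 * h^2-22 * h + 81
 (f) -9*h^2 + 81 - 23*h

Adding the polynomials and combining like terms:
(72 + h^2 - 17*h) + (9 - 10*h^2 + h*(-5))
= 81 + h^2*(-9) - 22*h
d) 81 + h^2*(-9) - 22*h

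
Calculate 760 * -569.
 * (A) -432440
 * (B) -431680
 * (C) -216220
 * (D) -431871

760 * -569 = -432440
A) -432440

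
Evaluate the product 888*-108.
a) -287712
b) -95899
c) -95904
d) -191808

888 * -108 = -95904
c) -95904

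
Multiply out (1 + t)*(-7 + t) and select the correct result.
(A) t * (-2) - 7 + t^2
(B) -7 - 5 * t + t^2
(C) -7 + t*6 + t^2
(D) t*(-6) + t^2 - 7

Expanding (1 + t)*(-7 + t):
= t*(-6) + t^2 - 7
D) t*(-6) + t^2 - 7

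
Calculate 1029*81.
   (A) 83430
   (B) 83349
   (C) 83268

1029 * 81 = 83349
B) 83349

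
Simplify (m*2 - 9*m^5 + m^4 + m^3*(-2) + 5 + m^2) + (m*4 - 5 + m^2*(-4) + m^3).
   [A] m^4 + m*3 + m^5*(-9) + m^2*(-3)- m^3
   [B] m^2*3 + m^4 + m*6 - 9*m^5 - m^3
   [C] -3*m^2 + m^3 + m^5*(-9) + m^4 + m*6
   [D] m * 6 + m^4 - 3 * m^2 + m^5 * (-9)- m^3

Adding the polynomials and combining like terms:
(m*2 - 9*m^5 + m^4 + m^3*(-2) + 5 + m^2) + (m*4 - 5 + m^2*(-4) + m^3)
= m * 6 + m^4 - 3 * m^2 + m^5 * (-9)- m^3
D) m * 6 + m^4 - 3 * m^2 + m^5 * (-9)- m^3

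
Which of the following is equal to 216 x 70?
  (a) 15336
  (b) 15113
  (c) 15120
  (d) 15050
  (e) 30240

216 * 70 = 15120
c) 15120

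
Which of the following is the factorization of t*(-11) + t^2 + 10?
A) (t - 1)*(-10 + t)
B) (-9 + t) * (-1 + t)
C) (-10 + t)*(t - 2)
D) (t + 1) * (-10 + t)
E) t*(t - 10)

We need to factor t*(-11) + t^2 + 10.
The factored form is (t - 1)*(-10 + t).
A) (t - 1)*(-10 + t)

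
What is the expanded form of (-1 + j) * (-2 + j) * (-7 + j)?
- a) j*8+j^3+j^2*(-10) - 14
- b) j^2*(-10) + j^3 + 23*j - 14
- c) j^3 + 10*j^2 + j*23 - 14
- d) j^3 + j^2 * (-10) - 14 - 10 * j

Expanding (-1 + j) * (-2 + j) * (-7 + j):
= j^2*(-10) + j^3 + 23*j - 14
b) j^2*(-10) + j^3 + 23*j - 14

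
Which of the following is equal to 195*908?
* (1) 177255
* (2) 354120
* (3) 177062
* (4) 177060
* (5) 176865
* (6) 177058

195 * 908 = 177060
4) 177060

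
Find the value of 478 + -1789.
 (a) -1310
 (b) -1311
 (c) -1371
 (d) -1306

478 + -1789 = -1311
b) -1311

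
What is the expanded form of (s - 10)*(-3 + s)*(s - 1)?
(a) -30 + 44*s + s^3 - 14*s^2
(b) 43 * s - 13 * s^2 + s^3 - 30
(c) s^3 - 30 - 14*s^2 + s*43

Expanding (s - 10)*(-3 + s)*(s - 1):
= s^3 - 30 - 14*s^2 + s*43
c) s^3 - 30 - 14*s^2 + s*43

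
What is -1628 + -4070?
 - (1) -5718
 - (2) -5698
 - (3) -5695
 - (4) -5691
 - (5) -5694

-1628 + -4070 = -5698
2) -5698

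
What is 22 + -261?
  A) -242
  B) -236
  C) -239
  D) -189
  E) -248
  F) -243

22 + -261 = -239
C) -239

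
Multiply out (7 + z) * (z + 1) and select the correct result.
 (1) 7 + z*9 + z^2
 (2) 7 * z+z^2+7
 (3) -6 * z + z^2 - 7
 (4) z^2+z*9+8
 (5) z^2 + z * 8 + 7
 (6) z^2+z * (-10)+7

Expanding (7 + z) * (z + 1):
= z^2 + z * 8 + 7
5) z^2 + z * 8 + 7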